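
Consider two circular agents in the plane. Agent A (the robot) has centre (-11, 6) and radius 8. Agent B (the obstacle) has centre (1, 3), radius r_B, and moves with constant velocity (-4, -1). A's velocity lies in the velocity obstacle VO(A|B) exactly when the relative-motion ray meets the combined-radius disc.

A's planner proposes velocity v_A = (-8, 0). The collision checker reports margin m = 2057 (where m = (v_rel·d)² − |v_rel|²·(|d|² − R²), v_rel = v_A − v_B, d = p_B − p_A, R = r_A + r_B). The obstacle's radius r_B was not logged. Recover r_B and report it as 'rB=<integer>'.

m = 2057
d = (12, -3);  v_rel = (-4, 1),  |v_rel|² = 17
v_rel×d = (-4)·(-3) − (1)·(12) = 0
since m = R²·17 − 0²:  R² = (0 + 2057) / 17 = 121
R = √121 = 11  ⇒  r_B = 11 − 8 = 3

rB=3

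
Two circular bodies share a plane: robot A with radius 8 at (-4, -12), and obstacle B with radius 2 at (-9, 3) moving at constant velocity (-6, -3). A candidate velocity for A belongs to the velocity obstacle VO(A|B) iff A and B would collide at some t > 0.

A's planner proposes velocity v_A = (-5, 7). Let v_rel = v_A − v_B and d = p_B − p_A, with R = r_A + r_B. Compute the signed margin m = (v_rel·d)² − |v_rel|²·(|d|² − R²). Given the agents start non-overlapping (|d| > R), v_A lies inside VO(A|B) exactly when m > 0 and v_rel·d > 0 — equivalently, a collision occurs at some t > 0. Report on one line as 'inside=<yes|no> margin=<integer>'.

d = (-5, 15),  |d|² = 250;  R = 8+2 = 10,  c = 250−10² = 150
v_rel = (1, 10),  |v_rel|² = 101;  v_rel·d = (1)·(-5) + (10)·(15) = 145
101·t² − 290·t + 150 = 0  ⇒  m = 145² − 101·150 = 5875
m = 5875 > 0,  v_rel·d = 145 > 0  ⇒  inside

inside=yes margin=5875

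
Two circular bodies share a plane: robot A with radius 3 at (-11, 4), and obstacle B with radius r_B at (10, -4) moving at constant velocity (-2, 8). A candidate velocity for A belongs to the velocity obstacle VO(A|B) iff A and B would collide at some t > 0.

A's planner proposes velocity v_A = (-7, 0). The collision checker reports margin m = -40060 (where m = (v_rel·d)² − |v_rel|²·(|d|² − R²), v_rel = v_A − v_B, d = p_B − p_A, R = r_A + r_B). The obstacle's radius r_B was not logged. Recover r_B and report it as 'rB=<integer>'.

m = -40060
d = (21, -8);  v_rel = (-5, -8),  |v_rel|² = 89
v_rel×d = (-5)·(-8) − (-8)·(21) = 208
since m = R²·89 − 208²:  R² = (43264 + -40060) / 89 = 36
R = √36 = 6  ⇒  r_B = 6 − 3 = 3

rB=3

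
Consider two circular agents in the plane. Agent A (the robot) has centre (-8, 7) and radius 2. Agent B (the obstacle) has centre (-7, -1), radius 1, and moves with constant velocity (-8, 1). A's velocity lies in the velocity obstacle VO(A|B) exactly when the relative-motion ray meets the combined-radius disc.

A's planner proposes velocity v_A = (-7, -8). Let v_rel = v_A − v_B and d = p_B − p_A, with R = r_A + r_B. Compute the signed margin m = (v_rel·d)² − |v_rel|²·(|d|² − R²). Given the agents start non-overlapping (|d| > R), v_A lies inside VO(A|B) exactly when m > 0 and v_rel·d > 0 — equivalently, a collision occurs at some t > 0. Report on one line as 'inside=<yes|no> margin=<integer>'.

d = (1, -8),  |d|² = 65;  R = 2+1 = 3,  c = 65−3² = 56
v_rel = (1, -9),  |v_rel|² = 82;  v_rel·d = (1)·(1) + (-9)·(-8) = 73
82·t² − 146·t + 56 = 0  ⇒  m = 73² − 82·56 = 737
m = 737 > 0,  v_rel·d = 73 > 0  ⇒  inside

inside=yes margin=737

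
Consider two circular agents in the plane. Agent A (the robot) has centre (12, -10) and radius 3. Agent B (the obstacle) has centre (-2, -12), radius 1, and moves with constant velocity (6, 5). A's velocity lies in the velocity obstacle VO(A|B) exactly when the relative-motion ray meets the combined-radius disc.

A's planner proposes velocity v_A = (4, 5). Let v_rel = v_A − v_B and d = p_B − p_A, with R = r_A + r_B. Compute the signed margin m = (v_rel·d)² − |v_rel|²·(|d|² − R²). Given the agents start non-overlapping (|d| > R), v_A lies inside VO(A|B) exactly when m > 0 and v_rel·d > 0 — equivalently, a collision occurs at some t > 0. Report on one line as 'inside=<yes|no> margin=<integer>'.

d = (-14, -2),  |d|² = 200;  R = 3+1 = 4,  c = 200−4² = 184
v_rel = (-2, 0),  |v_rel|² = 4;  v_rel·d = (-2)·(-14) + (0)·(-2) = 28
4·t² − 56·t + 184 = 0  ⇒  m = 28² − 4·184 = 48
m = 48 > 0,  v_rel·d = 28 > 0  ⇒  inside

inside=yes margin=48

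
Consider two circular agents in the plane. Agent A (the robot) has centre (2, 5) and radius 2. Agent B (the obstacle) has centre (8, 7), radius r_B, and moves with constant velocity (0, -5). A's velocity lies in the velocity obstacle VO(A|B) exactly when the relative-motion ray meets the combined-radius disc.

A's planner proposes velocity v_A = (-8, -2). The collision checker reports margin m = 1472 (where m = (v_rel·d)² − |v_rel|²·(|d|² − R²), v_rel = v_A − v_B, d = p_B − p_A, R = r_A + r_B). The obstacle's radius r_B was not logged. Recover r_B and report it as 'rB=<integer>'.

m = 1472
d = (6, 2);  v_rel = (-8, 3),  |v_rel|² = 73
v_rel×d = (-8)·(2) − (3)·(6) = -34
since m = R²·73 − (-34)²:  R² = (1156 + 1472) / 73 = 36
R = √36 = 6  ⇒  r_B = 6 − 2 = 4

rB=4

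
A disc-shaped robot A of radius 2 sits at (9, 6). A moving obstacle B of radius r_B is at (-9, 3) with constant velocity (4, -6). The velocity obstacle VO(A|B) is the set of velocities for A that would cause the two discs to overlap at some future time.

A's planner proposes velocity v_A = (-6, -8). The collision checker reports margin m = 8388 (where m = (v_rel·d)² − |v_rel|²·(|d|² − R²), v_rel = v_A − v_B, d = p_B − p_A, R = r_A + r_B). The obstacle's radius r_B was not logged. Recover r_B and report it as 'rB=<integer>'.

m = 8388
d = (-18, -3);  v_rel = (-10, -2),  |v_rel|² = 104
v_rel×d = (-10)·(-3) − (-2)·(-18) = -6
since m = R²·104 − (-6)²:  R² = (36 + 8388) / 104 = 81
R = √81 = 9  ⇒  r_B = 9 − 2 = 7

rB=7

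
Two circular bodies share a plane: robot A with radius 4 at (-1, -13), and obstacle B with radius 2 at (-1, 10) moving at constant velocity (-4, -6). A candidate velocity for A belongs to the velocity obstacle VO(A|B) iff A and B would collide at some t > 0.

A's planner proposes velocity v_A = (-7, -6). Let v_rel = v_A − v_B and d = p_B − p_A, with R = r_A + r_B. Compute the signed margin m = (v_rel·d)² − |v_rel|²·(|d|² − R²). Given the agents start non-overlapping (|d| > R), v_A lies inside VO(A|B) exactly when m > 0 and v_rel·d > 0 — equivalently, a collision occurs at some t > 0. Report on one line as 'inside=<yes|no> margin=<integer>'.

d = (0, 23),  |d|² = 529;  R = 4+2 = 6,  c = 529−6² = 493
v_rel = (-3, 0),  |v_rel|² = 9;  v_rel·d = (-3)·(0) + (0)·(23) = 0
9·t² − 0·t + 493 = 0  ⇒  m = 0² − 9·493 = -4437
m = -4437 < 0,  v_rel·d = 0 = 0  ⇒  outside

inside=no margin=-4437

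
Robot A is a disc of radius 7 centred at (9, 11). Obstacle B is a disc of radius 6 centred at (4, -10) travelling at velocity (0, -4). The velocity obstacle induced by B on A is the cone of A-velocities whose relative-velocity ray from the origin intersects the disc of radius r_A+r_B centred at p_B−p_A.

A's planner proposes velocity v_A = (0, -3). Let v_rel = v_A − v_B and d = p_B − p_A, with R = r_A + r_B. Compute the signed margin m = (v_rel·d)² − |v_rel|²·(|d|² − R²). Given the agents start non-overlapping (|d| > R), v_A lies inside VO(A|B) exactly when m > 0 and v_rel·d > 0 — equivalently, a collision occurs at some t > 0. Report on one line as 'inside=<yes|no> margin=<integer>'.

d = (-5, -21),  |d|² = 466;  R = 7+6 = 13,  c = 466−13² = 297
v_rel = (0, 1),  |v_rel|² = 1;  v_rel·d = (0)·(-5) + (1)·(-21) = -21
1·t² + 42·t + 297 = 0  ⇒  m = (-21)² − 1·297 = 144
m = 144 > 0,  v_rel·d = -21 < 0  ⇒  outside

inside=no margin=144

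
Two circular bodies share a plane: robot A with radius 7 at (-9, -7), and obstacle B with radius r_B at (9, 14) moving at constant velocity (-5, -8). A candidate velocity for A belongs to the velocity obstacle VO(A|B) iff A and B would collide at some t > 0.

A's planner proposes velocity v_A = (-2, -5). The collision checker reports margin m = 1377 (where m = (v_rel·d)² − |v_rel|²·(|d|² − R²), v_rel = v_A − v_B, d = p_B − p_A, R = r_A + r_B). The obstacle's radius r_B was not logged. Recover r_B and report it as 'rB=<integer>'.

m = 1377
d = (18, 21);  v_rel = (3, 3),  |v_rel|² = 18
v_rel×d = (3)·(21) − (3)·(18) = 9
since m = R²·18 − 9²:  R² = (81 + 1377) / 18 = 81
R = √81 = 9  ⇒  r_B = 9 − 7 = 2

rB=2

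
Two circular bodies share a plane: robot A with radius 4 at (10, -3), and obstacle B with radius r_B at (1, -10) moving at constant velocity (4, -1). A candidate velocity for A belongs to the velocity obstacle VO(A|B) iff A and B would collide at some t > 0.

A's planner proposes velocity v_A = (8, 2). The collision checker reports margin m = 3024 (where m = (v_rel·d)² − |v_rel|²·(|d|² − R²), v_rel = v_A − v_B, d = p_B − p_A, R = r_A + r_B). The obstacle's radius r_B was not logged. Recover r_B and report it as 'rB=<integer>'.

m = 3024
d = (-9, -7);  v_rel = (4, 3),  |v_rel|² = 25
v_rel×d = (4)·(-7) − (3)·(-9) = -1
since m = R²·25 − (-1)²:  R² = (1 + 3024) / 25 = 121
R = √121 = 11  ⇒  r_B = 11 − 4 = 7

rB=7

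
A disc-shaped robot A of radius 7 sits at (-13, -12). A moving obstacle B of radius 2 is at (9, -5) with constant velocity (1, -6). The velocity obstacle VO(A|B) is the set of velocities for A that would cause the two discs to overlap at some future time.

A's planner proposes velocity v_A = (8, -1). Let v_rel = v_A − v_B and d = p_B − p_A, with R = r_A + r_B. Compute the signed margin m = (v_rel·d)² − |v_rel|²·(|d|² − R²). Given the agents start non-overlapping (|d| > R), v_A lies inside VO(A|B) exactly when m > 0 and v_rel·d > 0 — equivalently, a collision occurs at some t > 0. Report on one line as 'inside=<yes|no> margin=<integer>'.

d = (22, 7),  |d|² = 533;  R = 7+2 = 9,  c = 533−9² = 452
v_rel = (7, 5),  |v_rel|² = 74;  v_rel·d = (7)·(22) + (5)·(7) = 189
74·t² − 378·t + 452 = 0  ⇒  m = 189² − 74·452 = 2273
m = 2273 > 0,  v_rel·d = 189 > 0  ⇒  inside

inside=yes margin=2273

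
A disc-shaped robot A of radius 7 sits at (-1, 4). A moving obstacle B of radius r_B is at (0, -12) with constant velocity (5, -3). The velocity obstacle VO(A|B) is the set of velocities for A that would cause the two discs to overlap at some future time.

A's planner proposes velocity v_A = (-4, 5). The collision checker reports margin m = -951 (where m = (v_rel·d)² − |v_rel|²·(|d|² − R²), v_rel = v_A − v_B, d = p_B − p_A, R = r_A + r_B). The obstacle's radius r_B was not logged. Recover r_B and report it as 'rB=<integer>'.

m = -951
d = (1, -16);  v_rel = (-9, 8),  |v_rel|² = 145
v_rel×d = (-9)·(-16) − (8)·(1) = 136
since m = R²·145 − 136²:  R² = (18496 + -951) / 145 = 121
R = √121 = 11  ⇒  r_B = 11 − 7 = 4

rB=4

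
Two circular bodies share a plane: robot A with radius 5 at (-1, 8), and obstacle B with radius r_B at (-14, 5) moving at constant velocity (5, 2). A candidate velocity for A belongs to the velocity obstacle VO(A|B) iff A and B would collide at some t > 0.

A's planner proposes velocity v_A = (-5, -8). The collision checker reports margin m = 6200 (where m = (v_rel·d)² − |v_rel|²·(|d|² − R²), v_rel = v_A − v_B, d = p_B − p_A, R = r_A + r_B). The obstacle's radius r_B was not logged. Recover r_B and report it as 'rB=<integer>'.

m = 6200
d = (-13, -3);  v_rel = (-10, -10),  |v_rel|² = 200
v_rel×d = (-10)·(-3) − (-10)·(-13) = -100
since m = R²·200 − (-100)²:  R² = (10000 + 6200) / 200 = 81
R = √81 = 9  ⇒  r_B = 9 − 5 = 4

rB=4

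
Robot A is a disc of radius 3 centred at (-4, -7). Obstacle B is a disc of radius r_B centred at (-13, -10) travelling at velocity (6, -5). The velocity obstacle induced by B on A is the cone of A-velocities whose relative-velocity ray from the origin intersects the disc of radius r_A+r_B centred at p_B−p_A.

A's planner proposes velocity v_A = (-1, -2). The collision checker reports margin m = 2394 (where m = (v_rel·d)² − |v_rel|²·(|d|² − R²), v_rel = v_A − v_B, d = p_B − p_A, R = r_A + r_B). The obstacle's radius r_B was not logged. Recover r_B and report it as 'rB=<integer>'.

m = 2394
d = (-9, -3);  v_rel = (-7, 3),  |v_rel|² = 58
v_rel×d = (-7)·(-3) − (3)·(-9) = 48
since m = R²·58 − 48²:  R² = (2304 + 2394) / 58 = 81
R = √81 = 9  ⇒  r_B = 9 − 3 = 6

rB=6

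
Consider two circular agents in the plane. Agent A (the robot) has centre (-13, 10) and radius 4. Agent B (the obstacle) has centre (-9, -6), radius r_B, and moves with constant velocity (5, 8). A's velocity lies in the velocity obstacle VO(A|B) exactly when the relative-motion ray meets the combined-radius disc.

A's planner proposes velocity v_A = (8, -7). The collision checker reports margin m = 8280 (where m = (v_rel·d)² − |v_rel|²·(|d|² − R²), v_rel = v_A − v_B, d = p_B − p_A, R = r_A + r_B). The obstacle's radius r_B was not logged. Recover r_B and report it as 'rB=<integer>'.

m = 8280
d = (4, -16);  v_rel = (3, -15),  |v_rel|² = 234
v_rel×d = (3)·(-16) − (-15)·(4) = 12
since m = R²·234 − 12²:  R² = (144 + 8280) / 234 = 36
R = √36 = 6  ⇒  r_B = 6 − 4 = 2

rB=2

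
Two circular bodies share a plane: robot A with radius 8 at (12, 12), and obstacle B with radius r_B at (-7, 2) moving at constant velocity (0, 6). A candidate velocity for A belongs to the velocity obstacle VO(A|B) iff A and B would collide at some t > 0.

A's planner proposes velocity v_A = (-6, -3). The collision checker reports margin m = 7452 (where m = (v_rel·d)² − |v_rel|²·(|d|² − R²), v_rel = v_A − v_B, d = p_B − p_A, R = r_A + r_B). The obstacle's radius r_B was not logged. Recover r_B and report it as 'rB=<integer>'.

m = 7452
d = (-19, -10);  v_rel = (-6, -9),  |v_rel|² = 117
v_rel×d = (-6)·(-10) − (-9)·(-19) = -111
since m = R²·117 − (-111)²:  R² = (12321 + 7452) / 117 = 169
R = √169 = 13  ⇒  r_B = 13 − 8 = 5

rB=5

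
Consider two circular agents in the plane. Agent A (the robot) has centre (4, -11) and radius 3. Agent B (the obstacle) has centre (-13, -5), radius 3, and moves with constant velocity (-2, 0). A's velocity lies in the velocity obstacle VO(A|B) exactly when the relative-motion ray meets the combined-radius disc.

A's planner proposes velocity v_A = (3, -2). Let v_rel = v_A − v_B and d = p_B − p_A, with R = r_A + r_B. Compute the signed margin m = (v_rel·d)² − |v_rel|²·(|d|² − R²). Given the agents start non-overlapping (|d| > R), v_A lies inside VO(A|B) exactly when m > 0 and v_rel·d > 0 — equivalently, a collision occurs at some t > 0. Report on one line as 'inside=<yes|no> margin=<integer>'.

d = (-17, 6),  |d|² = 325;  R = 3+3 = 6,  c = 325−6² = 289
v_rel = (5, -2),  |v_rel|² = 29;  v_rel·d = (5)·(-17) + (-2)·(6) = -97
29·t² + 194·t + 289 = 0  ⇒  m = (-97)² − 29·289 = 1028
m = 1028 > 0,  v_rel·d = -97 < 0  ⇒  outside

inside=no margin=1028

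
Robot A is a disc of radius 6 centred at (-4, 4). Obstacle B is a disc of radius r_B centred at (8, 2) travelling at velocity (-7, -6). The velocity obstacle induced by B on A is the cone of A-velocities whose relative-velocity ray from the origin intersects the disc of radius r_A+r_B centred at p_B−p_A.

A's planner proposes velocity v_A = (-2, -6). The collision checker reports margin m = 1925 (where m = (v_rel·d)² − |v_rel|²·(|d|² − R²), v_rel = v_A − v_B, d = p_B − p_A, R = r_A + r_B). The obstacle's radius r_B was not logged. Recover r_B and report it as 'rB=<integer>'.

m = 1925
d = (12, -2);  v_rel = (5, 0),  |v_rel|² = 25
v_rel×d = (5)·(-2) − (0)·(12) = -10
since m = R²·25 − (-10)²:  R² = (100 + 1925) / 25 = 81
R = √81 = 9  ⇒  r_B = 9 − 6 = 3

rB=3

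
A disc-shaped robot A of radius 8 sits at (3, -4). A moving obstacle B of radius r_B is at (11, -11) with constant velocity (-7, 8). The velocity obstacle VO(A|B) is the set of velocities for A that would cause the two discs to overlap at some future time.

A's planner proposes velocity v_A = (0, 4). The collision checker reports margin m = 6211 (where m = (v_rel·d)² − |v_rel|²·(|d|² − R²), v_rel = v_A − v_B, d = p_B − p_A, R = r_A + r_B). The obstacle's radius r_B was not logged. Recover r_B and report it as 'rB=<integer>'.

m = 6211
d = (8, -7);  v_rel = (7, -4),  |v_rel|² = 65
v_rel×d = (7)·(-7) − (-4)·(8) = -17
since m = R²·65 − (-17)²:  R² = (289 + 6211) / 65 = 100
R = √100 = 10  ⇒  r_B = 10 − 8 = 2

rB=2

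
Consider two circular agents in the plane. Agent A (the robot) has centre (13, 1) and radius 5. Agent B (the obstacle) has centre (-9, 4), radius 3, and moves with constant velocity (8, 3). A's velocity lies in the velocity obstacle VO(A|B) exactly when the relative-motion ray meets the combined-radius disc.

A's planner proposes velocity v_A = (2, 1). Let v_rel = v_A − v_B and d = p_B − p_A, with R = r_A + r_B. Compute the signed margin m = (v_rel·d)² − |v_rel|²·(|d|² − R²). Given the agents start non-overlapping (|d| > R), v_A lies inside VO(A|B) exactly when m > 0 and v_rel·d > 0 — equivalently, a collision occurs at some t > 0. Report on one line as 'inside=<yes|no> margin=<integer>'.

d = (-22, 3),  |d|² = 493;  R = 5+3 = 8,  c = 493−8² = 429
v_rel = (-6, -2),  |v_rel|² = 40;  v_rel·d = (-6)·(-22) + (-2)·(3) = 126
40·t² − 252·t + 429 = 0  ⇒  m = 126² − 40·429 = -1284
m = -1284 < 0,  v_rel·d = 126 > 0  ⇒  outside

inside=no margin=-1284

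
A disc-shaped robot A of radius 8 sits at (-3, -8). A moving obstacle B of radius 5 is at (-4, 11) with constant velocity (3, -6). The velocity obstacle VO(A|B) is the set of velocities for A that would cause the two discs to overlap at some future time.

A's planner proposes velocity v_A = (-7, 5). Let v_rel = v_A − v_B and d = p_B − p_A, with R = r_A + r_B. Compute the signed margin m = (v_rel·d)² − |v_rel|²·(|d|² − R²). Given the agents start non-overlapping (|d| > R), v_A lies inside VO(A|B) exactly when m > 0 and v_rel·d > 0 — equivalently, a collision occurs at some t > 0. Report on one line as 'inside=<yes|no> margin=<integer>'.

d = (-1, 19),  |d|² = 362;  R = 8+5 = 13,  c = 362−13² = 193
v_rel = (-10, 11),  |v_rel|² = 221;  v_rel·d = (-10)·(-1) + (11)·(19) = 219
221·t² − 438·t + 193 = 0  ⇒  m = 219² − 221·193 = 5308
m = 5308 > 0,  v_rel·d = 219 > 0  ⇒  inside

inside=yes margin=5308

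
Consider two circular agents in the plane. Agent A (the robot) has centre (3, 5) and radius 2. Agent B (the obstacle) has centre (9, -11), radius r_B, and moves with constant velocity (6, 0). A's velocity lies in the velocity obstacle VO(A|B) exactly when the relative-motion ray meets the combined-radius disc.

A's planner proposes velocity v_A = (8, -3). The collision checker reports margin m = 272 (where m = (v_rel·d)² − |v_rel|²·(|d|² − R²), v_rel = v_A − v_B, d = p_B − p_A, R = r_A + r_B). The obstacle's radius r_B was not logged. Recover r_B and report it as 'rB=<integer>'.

m = 272
d = (6, -16);  v_rel = (2, -3),  |v_rel|² = 13
v_rel×d = (2)·(-16) − (-3)·(6) = -14
since m = R²·13 − (-14)²:  R² = (196 + 272) / 13 = 36
R = √36 = 6  ⇒  r_B = 6 − 2 = 4

rB=4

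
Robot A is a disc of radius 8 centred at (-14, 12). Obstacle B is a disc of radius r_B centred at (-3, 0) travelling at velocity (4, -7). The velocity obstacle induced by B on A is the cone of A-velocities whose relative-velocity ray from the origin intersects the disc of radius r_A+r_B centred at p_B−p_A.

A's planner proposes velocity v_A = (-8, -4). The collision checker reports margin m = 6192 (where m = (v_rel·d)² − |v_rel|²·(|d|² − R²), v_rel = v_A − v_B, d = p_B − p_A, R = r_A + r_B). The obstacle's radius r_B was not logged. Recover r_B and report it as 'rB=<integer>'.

m = 6192
d = (11, -12);  v_rel = (-12, 3),  |v_rel|² = 153
v_rel×d = (-12)·(-12) − (3)·(11) = 111
since m = R²·153 − 111²:  R² = (12321 + 6192) / 153 = 121
R = √121 = 11  ⇒  r_B = 11 − 8 = 3

rB=3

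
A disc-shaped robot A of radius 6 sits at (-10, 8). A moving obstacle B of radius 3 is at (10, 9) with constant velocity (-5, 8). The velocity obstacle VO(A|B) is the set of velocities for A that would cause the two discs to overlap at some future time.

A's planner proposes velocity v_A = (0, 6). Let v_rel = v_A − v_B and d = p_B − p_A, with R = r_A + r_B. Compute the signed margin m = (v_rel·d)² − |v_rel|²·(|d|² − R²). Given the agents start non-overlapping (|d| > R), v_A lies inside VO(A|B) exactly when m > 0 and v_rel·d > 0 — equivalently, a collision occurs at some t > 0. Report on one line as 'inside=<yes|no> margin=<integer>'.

d = (20, 1),  |d|² = 401;  R = 6+3 = 9,  c = 401−9² = 320
v_rel = (5, -2),  |v_rel|² = 29;  v_rel·d = (5)·(20) + (-2)·(1) = 98
29·t² − 196·t + 320 = 0  ⇒  m = 98² − 29·320 = 324
m = 324 > 0,  v_rel·d = 98 > 0  ⇒  inside

inside=yes margin=324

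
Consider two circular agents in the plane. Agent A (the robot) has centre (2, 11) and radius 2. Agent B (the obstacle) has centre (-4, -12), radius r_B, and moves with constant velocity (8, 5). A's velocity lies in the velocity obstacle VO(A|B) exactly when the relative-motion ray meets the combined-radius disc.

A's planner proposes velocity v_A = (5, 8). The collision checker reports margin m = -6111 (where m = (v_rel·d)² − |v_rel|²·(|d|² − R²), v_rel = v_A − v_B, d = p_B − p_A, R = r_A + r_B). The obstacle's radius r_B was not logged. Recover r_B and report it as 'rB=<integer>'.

m = -6111
d = (-6, -23);  v_rel = (-3, 3),  |v_rel|² = 18
v_rel×d = (-3)·(-23) − (3)·(-6) = 87
since m = R²·18 − 87²:  R² = (7569 + -6111) / 18 = 81
R = √81 = 9  ⇒  r_B = 9 − 2 = 7

rB=7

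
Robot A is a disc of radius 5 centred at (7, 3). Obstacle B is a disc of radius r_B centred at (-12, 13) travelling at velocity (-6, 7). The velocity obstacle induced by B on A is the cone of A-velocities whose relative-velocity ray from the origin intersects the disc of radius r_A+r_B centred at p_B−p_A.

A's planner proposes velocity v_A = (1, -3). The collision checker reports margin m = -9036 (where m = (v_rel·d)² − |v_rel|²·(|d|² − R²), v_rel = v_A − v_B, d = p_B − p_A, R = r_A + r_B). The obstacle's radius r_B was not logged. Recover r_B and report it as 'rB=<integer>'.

m = -9036
d = (-19, 10);  v_rel = (7, -10),  |v_rel|² = 149
v_rel×d = (7)·(10) − (-10)·(-19) = -120
since m = R²·149 − (-120)²:  R² = (14400 + -9036) / 149 = 36
R = √36 = 6  ⇒  r_B = 6 − 5 = 1

rB=1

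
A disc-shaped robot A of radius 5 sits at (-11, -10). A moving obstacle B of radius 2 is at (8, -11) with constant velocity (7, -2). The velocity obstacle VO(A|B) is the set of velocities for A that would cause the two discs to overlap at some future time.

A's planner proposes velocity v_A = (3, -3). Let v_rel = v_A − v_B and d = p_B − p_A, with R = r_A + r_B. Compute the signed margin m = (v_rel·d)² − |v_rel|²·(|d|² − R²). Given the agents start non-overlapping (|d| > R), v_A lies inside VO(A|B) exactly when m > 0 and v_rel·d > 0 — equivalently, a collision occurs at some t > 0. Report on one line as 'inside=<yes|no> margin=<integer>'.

d = (19, -1),  |d|² = 362;  R = 5+2 = 7,  c = 362−7² = 313
v_rel = (-4, -1),  |v_rel|² = 17;  v_rel·d = (-4)·(19) + (-1)·(-1) = -75
17·t² + 150·t + 313 = 0  ⇒  m = (-75)² − 17·313 = 304
m = 304 > 0,  v_rel·d = -75 < 0  ⇒  outside

inside=no margin=304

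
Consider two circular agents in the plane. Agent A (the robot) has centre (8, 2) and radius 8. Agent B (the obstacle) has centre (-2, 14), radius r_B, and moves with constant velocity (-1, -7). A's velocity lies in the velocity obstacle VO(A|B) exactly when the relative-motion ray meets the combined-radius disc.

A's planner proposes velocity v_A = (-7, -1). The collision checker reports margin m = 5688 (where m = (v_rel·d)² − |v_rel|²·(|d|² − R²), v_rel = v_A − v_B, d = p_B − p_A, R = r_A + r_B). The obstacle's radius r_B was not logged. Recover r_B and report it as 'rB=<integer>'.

m = 5688
d = (-10, 12);  v_rel = (-6, 6),  |v_rel|² = 72
v_rel×d = (-6)·(12) − (6)·(-10) = -12
since m = R²·72 − (-12)²:  R² = (144 + 5688) / 72 = 81
R = √81 = 9  ⇒  r_B = 9 − 8 = 1

rB=1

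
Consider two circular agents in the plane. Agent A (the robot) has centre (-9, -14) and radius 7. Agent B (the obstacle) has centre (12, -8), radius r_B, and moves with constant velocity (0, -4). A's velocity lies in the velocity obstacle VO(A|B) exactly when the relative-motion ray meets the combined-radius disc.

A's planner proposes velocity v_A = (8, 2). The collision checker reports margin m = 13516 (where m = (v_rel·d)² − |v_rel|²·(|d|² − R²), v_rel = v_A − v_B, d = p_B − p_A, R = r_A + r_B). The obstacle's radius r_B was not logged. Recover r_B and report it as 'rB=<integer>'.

m = 13516
d = (21, 6);  v_rel = (8, 6),  |v_rel|² = 100
v_rel×d = (8)·(6) − (6)·(21) = -78
since m = R²·100 − (-78)²:  R² = (6084 + 13516) / 100 = 196
R = √196 = 14  ⇒  r_B = 14 − 7 = 7

rB=7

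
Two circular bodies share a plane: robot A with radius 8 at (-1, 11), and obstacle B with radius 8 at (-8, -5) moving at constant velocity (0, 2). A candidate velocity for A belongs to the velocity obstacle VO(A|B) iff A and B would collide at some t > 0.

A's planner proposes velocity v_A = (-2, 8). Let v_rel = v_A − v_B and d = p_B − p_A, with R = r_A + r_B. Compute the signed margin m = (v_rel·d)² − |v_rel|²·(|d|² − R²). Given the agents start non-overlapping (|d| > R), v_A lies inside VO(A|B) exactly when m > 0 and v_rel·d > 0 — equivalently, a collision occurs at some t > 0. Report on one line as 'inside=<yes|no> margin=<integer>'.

d = (-7, -16),  |d|² = 305;  R = 8+8 = 16,  c = 305−16² = 49
v_rel = (-2, 6),  |v_rel|² = 40;  v_rel·d = (-2)·(-7) + (6)·(-16) = -82
40·t² + 164·t + 49 = 0  ⇒  m = (-82)² − 40·49 = 4764
m = 4764 > 0,  v_rel·d = -82 < 0  ⇒  outside

inside=no margin=4764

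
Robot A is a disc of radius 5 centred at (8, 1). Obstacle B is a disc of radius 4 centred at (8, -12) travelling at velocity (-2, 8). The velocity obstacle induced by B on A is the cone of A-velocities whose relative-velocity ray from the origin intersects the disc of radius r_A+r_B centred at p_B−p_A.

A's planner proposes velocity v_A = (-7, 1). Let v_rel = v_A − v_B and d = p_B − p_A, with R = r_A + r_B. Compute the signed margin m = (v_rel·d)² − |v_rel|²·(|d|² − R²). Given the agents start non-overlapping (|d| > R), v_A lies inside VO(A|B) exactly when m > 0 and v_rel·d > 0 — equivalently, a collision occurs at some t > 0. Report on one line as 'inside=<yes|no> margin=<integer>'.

d = (0, -13),  |d|² = 169;  R = 5+4 = 9,  c = 169−9² = 88
v_rel = (-5, -7),  |v_rel|² = 74;  v_rel·d = (-5)·(0) + (-7)·(-13) = 91
74·t² − 182·t + 88 = 0  ⇒  m = 91² − 74·88 = 1769
m = 1769 > 0,  v_rel·d = 91 > 0  ⇒  inside

inside=yes margin=1769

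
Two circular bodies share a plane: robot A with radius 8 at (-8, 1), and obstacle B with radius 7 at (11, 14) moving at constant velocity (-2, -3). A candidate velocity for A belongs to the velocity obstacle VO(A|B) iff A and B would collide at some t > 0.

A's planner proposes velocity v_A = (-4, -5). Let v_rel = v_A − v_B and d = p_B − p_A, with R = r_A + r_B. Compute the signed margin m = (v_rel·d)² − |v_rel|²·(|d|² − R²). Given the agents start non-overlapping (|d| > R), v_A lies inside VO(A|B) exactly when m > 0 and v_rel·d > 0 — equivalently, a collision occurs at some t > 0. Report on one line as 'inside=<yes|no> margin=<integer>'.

d = (19, 13),  |d|² = 530;  R = 8+7 = 15,  c = 530−15² = 305
v_rel = (-2, -2),  |v_rel|² = 8;  v_rel·d = (-2)·(19) + (-2)·(13) = -64
8·t² + 128·t + 305 = 0  ⇒  m = (-64)² − 8·305 = 1656
m = 1656 > 0,  v_rel·d = -64 < 0  ⇒  outside

inside=no margin=1656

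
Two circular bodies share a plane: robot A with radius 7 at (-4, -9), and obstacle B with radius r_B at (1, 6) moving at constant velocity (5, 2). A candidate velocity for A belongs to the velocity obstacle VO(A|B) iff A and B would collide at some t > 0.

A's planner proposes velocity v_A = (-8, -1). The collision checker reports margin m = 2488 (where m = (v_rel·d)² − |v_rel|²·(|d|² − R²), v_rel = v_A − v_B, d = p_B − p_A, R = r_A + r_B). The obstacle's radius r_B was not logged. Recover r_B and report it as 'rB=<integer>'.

m = 2488
d = (5, 15);  v_rel = (-13, -3),  |v_rel|² = 178
v_rel×d = (-13)·(15) − (-3)·(5) = -180
since m = R²·178 − (-180)²:  R² = (32400 + 2488) / 178 = 196
R = √196 = 14  ⇒  r_B = 14 − 7 = 7

rB=7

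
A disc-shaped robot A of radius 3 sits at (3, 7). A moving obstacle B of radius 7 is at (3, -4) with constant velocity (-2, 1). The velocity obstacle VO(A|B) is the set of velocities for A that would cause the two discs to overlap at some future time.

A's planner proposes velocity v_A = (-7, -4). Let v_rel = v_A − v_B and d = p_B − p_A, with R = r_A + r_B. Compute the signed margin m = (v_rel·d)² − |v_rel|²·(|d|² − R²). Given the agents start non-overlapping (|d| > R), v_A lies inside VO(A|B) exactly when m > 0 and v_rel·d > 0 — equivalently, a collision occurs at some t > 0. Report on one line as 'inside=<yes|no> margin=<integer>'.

d = (0, -11),  |d|² = 121;  R = 3+7 = 10,  c = 121−10² = 21
v_rel = (-5, -5),  |v_rel|² = 50;  v_rel·d = (-5)·(0) + (-5)·(-11) = 55
50·t² − 110·t + 21 = 0  ⇒  m = 55² − 50·21 = 1975
m = 1975 > 0,  v_rel·d = 55 > 0  ⇒  inside

inside=yes margin=1975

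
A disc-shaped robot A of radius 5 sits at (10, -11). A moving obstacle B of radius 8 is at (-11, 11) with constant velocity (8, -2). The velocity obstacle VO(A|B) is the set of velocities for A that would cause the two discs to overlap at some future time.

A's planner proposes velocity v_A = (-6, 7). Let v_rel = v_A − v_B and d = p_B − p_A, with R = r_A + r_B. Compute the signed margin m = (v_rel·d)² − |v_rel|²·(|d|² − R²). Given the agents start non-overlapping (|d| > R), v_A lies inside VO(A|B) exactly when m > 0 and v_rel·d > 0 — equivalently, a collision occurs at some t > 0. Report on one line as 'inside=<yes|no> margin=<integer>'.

d = (-21, 22),  |d|² = 925;  R = 5+8 = 13,  c = 925−13² = 756
v_rel = (-14, 9),  |v_rel|² = 277;  v_rel·d = (-14)·(-21) + (9)·(22) = 492
277·t² − 984·t + 756 = 0  ⇒  m = 492² − 277·756 = 32652
m = 32652 > 0,  v_rel·d = 492 > 0  ⇒  inside

inside=yes margin=32652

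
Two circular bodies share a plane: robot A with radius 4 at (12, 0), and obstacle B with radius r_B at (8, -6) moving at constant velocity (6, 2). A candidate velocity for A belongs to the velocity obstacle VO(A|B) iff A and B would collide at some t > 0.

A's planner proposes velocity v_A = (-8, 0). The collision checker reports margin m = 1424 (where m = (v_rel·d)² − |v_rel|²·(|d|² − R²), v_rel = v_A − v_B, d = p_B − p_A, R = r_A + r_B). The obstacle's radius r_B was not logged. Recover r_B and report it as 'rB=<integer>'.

m = 1424
d = (-4, -6);  v_rel = (-14, -2),  |v_rel|² = 200
v_rel×d = (-14)·(-6) − (-2)·(-4) = 76
since m = R²·200 − 76²:  R² = (5776 + 1424) / 200 = 36
R = √36 = 6  ⇒  r_B = 6 − 4 = 2

rB=2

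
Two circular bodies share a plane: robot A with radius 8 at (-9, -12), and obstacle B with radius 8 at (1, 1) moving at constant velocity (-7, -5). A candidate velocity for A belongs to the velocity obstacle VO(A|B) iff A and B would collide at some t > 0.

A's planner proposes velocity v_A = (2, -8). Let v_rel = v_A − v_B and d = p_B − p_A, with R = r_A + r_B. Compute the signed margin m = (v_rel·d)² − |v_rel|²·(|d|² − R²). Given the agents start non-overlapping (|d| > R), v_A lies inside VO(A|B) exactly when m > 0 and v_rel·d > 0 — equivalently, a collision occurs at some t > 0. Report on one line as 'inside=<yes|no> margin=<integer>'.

d = (10, 13),  |d|² = 269;  R = 8+8 = 16,  c = 269−16² = 13
v_rel = (9, -3),  |v_rel|² = 90;  v_rel·d = (9)·(10) + (-3)·(13) = 51
90·t² − 102·t + 13 = 0  ⇒  m = 51² − 90·13 = 1431
m = 1431 > 0,  v_rel·d = 51 > 0  ⇒  inside

inside=yes margin=1431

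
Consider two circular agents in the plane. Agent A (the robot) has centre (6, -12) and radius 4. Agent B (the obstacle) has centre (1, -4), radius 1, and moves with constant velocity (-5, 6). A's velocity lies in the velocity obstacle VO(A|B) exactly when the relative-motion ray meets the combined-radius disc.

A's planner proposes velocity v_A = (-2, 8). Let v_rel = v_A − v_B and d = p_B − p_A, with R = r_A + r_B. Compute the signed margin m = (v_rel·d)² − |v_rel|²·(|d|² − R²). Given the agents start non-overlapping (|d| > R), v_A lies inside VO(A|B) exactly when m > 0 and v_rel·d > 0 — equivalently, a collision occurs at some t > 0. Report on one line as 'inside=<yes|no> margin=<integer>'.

d = (-5, 8),  |d|² = 89;  R = 4+1 = 5,  c = 89−5² = 64
v_rel = (3, 2),  |v_rel|² = 13;  v_rel·d = (3)·(-5) + (2)·(8) = 1
13·t² − 2·t + 64 = 0  ⇒  m = 1² − 13·64 = -831
m = -831 < 0,  v_rel·d = 1 > 0  ⇒  outside

inside=no margin=-831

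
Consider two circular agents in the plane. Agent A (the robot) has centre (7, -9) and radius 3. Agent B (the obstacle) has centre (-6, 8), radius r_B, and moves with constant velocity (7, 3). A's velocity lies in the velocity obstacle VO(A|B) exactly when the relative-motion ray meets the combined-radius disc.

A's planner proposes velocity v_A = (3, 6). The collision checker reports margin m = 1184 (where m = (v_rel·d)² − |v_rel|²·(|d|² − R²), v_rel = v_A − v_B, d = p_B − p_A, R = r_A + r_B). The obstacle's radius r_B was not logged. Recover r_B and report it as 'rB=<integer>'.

m = 1184
d = (-13, 17);  v_rel = (-4, 3),  |v_rel|² = 25
v_rel×d = (-4)·(17) − (3)·(-13) = -29
since m = R²·25 − (-29)²:  R² = (841 + 1184) / 25 = 81
R = √81 = 9  ⇒  r_B = 9 − 3 = 6

rB=6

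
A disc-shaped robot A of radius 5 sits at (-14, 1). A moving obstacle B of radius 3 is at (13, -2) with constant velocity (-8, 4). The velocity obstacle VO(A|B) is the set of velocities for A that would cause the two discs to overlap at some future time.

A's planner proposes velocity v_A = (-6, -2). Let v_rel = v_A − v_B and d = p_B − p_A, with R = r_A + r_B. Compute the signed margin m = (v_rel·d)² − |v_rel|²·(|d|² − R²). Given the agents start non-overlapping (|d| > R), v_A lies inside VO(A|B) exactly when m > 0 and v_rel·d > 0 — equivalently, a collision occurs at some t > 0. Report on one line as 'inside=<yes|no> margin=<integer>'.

d = (27, -3),  |d|² = 738;  R = 5+3 = 8,  c = 738−8² = 674
v_rel = (2, -6),  |v_rel|² = 40;  v_rel·d = (2)·(27) + (-6)·(-3) = 72
40·t² − 144·t + 674 = 0  ⇒  m = 72² − 40·674 = -21776
m = -21776 < 0,  v_rel·d = 72 > 0  ⇒  outside

inside=no margin=-21776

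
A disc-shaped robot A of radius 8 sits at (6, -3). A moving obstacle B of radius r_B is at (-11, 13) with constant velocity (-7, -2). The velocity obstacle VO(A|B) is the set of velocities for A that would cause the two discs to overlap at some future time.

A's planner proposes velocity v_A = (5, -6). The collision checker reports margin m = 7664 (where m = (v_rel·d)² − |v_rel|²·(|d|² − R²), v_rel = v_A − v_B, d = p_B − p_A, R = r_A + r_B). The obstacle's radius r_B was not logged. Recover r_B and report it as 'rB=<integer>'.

m = 7664
d = (-17, 16);  v_rel = (12, -4),  |v_rel|² = 160
v_rel×d = (12)·(16) − (-4)·(-17) = 124
since m = R²·160 − 124²:  R² = (15376 + 7664) / 160 = 144
R = √144 = 12  ⇒  r_B = 12 − 8 = 4

rB=4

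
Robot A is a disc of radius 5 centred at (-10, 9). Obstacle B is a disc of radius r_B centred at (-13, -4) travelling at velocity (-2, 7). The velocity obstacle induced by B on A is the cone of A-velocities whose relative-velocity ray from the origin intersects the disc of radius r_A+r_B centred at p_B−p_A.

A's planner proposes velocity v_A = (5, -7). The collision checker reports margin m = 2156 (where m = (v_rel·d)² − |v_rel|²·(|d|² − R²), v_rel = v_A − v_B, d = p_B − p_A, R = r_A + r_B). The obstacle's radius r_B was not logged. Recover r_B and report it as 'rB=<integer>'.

m = 2156
d = (-3, -13);  v_rel = (7, -14),  |v_rel|² = 245
v_rel×d = (7)·(-13) − (-14)·(-3) = -133
since m = R²·245 − (-133)²:  R² = (17689 + 2156) / 245 = 81
R = √81 = 9  ⇒  r_B = 9 − 5 = 4

rB=4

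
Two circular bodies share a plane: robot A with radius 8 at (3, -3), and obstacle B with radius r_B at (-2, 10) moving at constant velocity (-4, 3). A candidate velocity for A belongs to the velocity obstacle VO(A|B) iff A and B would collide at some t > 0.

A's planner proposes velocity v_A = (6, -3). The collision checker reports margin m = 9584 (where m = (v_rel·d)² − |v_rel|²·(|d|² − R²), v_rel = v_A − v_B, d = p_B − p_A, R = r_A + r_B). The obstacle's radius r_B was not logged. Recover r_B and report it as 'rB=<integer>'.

m = 9584
d = (-5, 13);  v_rel = (10, -6),  |v_rel|² = 136
v_rel×d = (10)·(13) − (-6)·(-5) = 100
since m = R²·136 − 100²:  R² = (10000 + 9584) / 136 = 144
R = √144 = 12  ⇒  r_B = 12 − 8 = 4

rB=4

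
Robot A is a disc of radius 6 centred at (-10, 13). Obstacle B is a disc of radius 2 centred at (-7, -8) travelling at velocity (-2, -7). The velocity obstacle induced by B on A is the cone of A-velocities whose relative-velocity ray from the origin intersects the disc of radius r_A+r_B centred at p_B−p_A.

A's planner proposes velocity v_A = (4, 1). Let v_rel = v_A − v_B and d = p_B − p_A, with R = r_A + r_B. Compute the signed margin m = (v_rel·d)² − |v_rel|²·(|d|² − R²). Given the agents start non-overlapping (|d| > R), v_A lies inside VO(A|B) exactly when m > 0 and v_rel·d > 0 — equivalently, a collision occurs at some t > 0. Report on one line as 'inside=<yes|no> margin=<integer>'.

d = (3, -21),  |d|² = 450;  R = 6+2 = 8,  c = 450−8² = 386
v_rel = (6, 8),  |v_rel|² = 100;  v_rel·d = (6)·(3) + (8)·(-21) = -150
100·t² + 300·t + 386 = 0  ⇒  m = (-150)² − 100·386 = -16100
m = -16100 < 0,  v_rel·d = -150 < 0  ⇒  outside

inside=no margin=-16100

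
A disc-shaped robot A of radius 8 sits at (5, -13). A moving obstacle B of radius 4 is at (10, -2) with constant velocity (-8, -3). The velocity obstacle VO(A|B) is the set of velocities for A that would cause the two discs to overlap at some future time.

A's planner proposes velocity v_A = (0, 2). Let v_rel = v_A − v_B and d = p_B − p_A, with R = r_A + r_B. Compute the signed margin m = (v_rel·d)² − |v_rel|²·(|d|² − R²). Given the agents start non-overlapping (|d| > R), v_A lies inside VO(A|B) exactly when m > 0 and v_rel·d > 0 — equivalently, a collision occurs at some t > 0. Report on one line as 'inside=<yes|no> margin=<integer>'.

d = (5, 11),  |d|² = 146;  R = 8+4 = 12,  c = 146−12² = 2
v_rel = (8, 5),  |v_rel|² = 89;  v_rel·d = (8)·(5) + (5)·(11) = 95
89·t² − 190·t + 2 = 0  ⇒  m = 95² − 89·2 = 8847
m = 8847 > 0,  v_rel·d = 95 > 0  ⇒  inside

inside=yes margin=8847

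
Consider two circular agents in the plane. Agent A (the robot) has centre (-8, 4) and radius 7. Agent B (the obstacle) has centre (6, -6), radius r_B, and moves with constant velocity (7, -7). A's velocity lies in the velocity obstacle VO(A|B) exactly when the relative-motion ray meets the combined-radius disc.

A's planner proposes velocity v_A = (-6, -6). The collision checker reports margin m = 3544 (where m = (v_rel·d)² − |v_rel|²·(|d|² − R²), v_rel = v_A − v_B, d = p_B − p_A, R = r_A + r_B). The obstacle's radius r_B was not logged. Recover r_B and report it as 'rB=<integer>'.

m = 3544
d = (14, -10);  v_rel = (-13, 1),  |v_rel|² = 170
v_rel×d = (-13)·(-10) − (1)·(14) = 116
since m = R²·170 − 116²:  R² = (13456 + 3544) / 170 = 100
R = √100 = 10  ⇒  r_B = 10 − 7 = 3

rB=3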